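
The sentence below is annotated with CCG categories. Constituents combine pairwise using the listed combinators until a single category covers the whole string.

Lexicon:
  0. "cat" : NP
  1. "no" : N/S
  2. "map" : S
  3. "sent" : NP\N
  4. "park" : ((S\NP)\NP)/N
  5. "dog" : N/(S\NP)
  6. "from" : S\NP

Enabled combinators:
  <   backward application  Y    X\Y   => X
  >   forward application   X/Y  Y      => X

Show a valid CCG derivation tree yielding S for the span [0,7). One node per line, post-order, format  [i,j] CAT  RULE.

[0,7] S   <
  [0,1] "cat" : NP
  [1,7] S\NP   <
    [1,4] NP   <
      [1,3] N   >
        [1,2] "no" : N/S
        [2,3] "map" : S
      [3,4] "sent" : NP\N
    [4,7] (S\NP)\NP   >
      [4,5] "park" : ((S\NP)\NP)/N
      [5,7] N   >
        [5,6] "dog" : N/(S\NP)
        [6,7] "from" : S\NP

[0,1] NP  lex  "cat"
[1,2] N/S  lex  "no"
[2,3] S  lex  "map"
[1,3] N  >  k=2
[3,4] NP\N  lex  "sent"
[1,4] NP  <  k=3
[4,5] ((S\NP)\NP)/N  lex  "park"
[5,6] N/(S\NP)  lex  "dog"
[6,7] S\NP  lex  "from"
[5,7] N  >  k=6
[4,7] (S\NP)\NP  >  k=5
[1,7] S\NP  <  k=4
[0,7] S  <  k=1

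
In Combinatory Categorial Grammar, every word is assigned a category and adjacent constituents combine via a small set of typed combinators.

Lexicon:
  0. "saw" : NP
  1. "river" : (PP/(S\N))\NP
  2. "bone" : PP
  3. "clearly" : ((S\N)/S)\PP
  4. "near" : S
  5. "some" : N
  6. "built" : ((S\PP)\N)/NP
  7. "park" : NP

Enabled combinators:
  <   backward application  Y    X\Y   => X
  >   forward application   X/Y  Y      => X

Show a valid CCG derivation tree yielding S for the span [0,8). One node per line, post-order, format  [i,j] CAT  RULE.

[0,1] NP  lex  "saw"
[1,2] (PP/(S\N))\NP  lex  "river"
[0,2] PP/(S\N)  <  k=1
[2,3] PP  lex  "bone"
[3,4] ((S\N)/S)\PP  lex  "clearly"
[2,4] (S\N)/S  <  k=3
[4,5] S  lex  "near"
[2,5] S\N  >  k=4
[0,5] PP  >  k=2
[5,6] N  lex  "some"
[6,7] ((S\PP)\N)/NP  lex  "built"
[7,8] NP  lex  "park"
[6,8] (S\PP)\N  >  k=7
[5,8] S\PP  <  k=6
[0,8] S  <  k=5

[0,8] S   <
  [0,5] PP   >
    [0,2] PP/(S\N)   <
      [0,1] "saw" : NP
      [1,2] "river" : (PP/(S\N))\NP
    [2,5] S\N   >
      [2,4] (S\N)/S   <
        [2,3] "bone" : PP
        [3,4] "clearly" : ((S\N)/S)\PP
      [4,5] "near" : S
  [5,8] S\PP   <
    [5,6] "some" : N
    [6,8] (S\PP)\N   >
      [6,7] "built" : ((S\PP)\N)/NP
      [7,8] "park" : NP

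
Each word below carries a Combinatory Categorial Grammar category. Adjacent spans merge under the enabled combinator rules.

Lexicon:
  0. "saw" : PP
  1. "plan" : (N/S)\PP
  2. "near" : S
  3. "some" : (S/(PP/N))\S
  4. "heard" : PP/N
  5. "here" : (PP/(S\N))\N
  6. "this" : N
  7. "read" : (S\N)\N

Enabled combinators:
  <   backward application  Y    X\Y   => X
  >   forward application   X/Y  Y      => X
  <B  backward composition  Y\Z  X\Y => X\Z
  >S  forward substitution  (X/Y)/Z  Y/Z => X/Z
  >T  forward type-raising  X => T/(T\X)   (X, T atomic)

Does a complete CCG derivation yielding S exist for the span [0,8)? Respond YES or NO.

NO

PP (N/S)\PP S (S/(PP/N))\S PP/N (PP/(S\N))\N N (S\N)\N
CKY chart[0,8] = {N/(N\PP), NP/(NP\PP), PP, PP/(PP\PP), S/(S\PP)}; S ∉ chart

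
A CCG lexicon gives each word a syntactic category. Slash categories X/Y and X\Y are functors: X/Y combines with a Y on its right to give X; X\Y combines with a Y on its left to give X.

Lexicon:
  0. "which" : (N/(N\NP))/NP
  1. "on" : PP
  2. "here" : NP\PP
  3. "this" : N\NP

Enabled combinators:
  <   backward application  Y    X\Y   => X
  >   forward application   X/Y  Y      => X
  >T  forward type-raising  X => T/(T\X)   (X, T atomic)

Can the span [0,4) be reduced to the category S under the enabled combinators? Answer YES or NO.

NO

(N/(N\NP))/NP PP NP\PP N\NP
CKY chart[0,4] = {N, N/(N\N), NP/(NP\N), PP/(PP\N), S/(S\N)}; S ∉ chart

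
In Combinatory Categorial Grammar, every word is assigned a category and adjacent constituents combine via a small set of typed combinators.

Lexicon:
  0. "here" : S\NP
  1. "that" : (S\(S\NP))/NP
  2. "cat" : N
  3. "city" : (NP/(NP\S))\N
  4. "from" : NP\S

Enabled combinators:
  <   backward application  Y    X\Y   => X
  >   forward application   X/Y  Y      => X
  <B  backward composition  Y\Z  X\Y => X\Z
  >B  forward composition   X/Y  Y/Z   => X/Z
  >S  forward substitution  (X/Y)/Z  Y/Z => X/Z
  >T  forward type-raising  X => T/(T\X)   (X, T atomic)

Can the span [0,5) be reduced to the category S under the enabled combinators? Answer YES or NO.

[0,5] S   <
  [0,1] "here" : S\NP
  [1,5] S\(S\NP)   >
    [1,2] "that" : (S\(S\NP))/NP
    [2,5] NP   >
      [2,4] NP/(NP\S)   <
        [2,3] "cat" : N
        [3,4] "city" : (NP/(NP\S))\N
      [4,5] "from" : NP\S

YES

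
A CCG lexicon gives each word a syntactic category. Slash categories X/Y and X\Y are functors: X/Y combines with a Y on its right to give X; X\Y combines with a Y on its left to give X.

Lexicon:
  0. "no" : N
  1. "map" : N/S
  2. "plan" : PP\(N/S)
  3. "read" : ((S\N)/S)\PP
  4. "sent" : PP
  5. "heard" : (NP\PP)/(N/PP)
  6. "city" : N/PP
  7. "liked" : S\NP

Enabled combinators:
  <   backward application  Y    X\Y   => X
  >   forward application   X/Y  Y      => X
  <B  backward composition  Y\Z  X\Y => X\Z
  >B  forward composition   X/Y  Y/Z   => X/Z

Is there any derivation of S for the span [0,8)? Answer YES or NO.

YES

[0,8] S   <
  [0,1] "no" : N
  [1,8] S\N   >
    [1,4] (S\N)/S   <
      [1,3] PP   <
        [1,2] "map" : N/S
        [2,3] "plan" : PP\(N/S)
      [3,4] "read" : ((S\N)/S)\PP
    [4,8] S   <
      [4,7] NP   <
        [4,5] "sent" : PP
        [5,7] NP\PP   >
          [5,6] "heard" : (NP\PP)/(N/PP)
          [6,7] "city" : N/PP
      [7,8] "liked" : S\NP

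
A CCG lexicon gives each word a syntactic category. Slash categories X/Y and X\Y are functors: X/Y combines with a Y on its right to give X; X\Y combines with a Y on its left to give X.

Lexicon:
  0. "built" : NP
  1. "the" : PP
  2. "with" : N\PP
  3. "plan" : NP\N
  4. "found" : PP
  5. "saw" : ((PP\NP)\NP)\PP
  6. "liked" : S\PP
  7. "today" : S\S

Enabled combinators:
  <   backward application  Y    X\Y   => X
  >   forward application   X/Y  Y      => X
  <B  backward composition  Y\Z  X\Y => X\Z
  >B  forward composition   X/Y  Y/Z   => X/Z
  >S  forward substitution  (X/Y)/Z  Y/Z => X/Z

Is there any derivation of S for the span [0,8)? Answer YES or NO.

YES

[0,8] S   <
  [0,6] PP   <
    [0,1] "built" : NP
    [1,6] PP\NP   <
      [1,4] NP   <
        [1,3] N   <
          [1,2] "the" : PP
          [2,3] "with" : N\PP
        [3,4] "plan" : NP\N
      [4,6] (PP\NP)\NP   <
        [4,5] "found" : PP
        [5,6] "saw" : ((PP\NP)\NP)\PP
  [6,8] S\PP   <B
    [6,7] "liked" : S\PP
    [7,8] "today" : S\S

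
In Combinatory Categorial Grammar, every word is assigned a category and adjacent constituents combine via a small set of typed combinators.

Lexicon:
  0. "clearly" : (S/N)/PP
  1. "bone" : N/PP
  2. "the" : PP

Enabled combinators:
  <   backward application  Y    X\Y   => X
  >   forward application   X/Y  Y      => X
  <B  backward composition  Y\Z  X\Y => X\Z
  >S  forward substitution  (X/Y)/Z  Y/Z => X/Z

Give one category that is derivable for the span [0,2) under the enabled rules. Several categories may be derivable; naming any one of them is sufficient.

[0,3] S   >
  [0,2] S/PP   >S
    [0,1] "clearly" : (S/N)/PP
    [1,2] "bone" : N/PP
  [2,3] "the" : PP

S/PP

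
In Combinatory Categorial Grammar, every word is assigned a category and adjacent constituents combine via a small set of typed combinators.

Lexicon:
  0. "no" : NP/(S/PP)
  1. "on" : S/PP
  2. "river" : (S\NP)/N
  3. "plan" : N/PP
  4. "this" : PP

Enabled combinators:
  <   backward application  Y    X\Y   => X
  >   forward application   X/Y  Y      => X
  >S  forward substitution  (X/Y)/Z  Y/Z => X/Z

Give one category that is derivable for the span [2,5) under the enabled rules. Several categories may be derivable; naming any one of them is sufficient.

[0,5] S   <
  [0,2] NP   >
    [0,1] "no" : NP/(S/PP)
    [1,2] "on" : S/PP
  [2,5] S\NP   >
    [2,3] "river" : (S\NP)/N
    [3,5] N   >
      [3,4] "plan" : N/PP
      [4,5] "this" : PP

S\NP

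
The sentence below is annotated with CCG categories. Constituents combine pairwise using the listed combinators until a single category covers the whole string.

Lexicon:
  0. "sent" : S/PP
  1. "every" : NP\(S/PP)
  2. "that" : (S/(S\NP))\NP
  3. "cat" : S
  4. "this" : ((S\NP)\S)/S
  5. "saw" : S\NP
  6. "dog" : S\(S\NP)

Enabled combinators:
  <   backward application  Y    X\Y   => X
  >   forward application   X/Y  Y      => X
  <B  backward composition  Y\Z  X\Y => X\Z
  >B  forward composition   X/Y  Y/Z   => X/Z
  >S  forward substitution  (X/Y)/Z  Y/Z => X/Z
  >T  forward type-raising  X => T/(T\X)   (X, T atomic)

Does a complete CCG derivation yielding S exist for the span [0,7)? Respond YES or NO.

[0,7] S   >
  [0,3] S/(S\NP)   <
    [0,2] NP   <
      [0,1] "sent" : S/PP
      [1,2] "every" : NP\(S/PP)
    [2,3] "that" : (S/(S\NP))\NP
  [3,7] S\NP   <
    [3,4] "cat" : S
    [4,7] (S\NP)\S   >
      [4,5] "this" : ((S\NP)\S)/S
      [5,7] S   <
        [5,6] "saw" : S\NP
        [6,7] "dog" : S\(S\NP)

YES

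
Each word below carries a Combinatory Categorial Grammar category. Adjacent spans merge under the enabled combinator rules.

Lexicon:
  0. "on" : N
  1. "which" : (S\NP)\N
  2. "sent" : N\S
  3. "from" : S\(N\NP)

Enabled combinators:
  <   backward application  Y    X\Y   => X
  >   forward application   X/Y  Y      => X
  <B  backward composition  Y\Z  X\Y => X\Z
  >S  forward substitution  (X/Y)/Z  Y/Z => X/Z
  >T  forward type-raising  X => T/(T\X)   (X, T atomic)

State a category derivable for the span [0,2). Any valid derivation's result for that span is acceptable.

[0,4] S   <
  [0,3] N\NP   <B
    [0,2] S\NP   <
      [0,1] "on" : N
      [1,2] "which" : (S\NP)\N
    [2,3] "sent" : N\S
  [3,4] "from" : S\(N\NP)

S\NP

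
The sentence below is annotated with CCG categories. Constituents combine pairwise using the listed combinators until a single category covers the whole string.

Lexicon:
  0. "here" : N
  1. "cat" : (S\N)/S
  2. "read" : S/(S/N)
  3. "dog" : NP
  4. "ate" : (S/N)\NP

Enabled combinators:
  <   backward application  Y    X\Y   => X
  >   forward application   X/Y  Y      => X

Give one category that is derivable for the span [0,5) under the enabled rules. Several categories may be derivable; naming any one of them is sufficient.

S

[0,5] S   <
  [0,1] "here" : N
  [1,5] S\N   >
    [1,2] "cat" : (S\N)/S
    [2,5] S   >
      [2,3] "read" : S/(S/N)
      [3,5] S/N   <
        [3,4] "dog" : NP
        [4,5] "ate" : (S/N)\NP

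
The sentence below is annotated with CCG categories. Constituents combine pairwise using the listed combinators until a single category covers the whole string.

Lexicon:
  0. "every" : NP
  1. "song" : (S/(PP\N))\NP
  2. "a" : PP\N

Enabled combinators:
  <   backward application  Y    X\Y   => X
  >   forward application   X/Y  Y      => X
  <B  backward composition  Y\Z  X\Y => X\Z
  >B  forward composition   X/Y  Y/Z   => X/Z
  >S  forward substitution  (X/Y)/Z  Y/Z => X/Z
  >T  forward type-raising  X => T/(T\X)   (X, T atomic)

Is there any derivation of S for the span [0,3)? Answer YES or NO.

[0,3] S   >
  [0,2] S/(PP\N)   <
    [0,1] "every" : NP
    [1,2] "song" : (S/(PP\N))\NP
  [2,3] "a" : PP\N

YES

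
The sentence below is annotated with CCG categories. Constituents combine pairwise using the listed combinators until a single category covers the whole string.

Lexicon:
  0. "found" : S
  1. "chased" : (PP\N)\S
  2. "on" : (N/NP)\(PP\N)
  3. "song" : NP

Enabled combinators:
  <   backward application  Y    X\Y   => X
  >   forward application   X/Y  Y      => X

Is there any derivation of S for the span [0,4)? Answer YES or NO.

NO

S (PP\N)\S (N/NP)\(PP\N) NP
CKY chart[0,4] = {N}; S ∉ chart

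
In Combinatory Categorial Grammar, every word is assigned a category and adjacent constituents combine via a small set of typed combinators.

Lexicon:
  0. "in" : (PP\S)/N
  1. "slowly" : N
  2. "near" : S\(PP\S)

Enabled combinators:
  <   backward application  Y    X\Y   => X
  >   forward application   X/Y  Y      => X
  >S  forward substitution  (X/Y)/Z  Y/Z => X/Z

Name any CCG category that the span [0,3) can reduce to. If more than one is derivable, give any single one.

[0,3] S   <
  [0,2] PP\S   >
    [0,1] "in" : (PP\S)/N
    [1,2] "slowly" : N
  [2,3] "near" : S\(PP\S)

S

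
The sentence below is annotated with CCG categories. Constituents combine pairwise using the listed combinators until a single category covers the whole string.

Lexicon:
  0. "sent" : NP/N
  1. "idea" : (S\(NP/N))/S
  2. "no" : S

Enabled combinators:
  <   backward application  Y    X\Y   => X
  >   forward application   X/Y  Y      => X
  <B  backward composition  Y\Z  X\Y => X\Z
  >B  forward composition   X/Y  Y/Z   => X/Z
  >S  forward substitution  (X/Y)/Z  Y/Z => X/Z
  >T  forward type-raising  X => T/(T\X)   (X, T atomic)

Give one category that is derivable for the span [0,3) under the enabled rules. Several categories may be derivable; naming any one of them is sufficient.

S

[0,3] S   <
  [0,1] "sent" : NP/N
  [1,3] S\(NP/N)   >
    [1,2] "idea" : (S\(NP/N))/S
    [2,3] "no" : S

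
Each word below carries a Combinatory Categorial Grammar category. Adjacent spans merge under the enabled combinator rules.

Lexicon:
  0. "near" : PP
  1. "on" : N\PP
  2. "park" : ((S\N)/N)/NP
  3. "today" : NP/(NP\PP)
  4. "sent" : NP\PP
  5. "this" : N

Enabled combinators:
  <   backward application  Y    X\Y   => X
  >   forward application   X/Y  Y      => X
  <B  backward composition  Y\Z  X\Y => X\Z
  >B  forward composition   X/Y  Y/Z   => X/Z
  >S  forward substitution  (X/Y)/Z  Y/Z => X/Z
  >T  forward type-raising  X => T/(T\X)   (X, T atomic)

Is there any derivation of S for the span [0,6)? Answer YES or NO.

[0,6] S   <
  [0,1] "near" : PP
  [1,6] S\PP   <B
    [1,2] "on" : N\PP
    [2,6] S\N   >
      [2,5] (S\N)/N   >
        [2,3] "park" : ((S\N)/N)/NP
        [3,5] NP   >
          [3,4] "today" : NP/(NP\PP)
          [4,5] "sent" : NP\PP
      [5,6] "this" : N

YES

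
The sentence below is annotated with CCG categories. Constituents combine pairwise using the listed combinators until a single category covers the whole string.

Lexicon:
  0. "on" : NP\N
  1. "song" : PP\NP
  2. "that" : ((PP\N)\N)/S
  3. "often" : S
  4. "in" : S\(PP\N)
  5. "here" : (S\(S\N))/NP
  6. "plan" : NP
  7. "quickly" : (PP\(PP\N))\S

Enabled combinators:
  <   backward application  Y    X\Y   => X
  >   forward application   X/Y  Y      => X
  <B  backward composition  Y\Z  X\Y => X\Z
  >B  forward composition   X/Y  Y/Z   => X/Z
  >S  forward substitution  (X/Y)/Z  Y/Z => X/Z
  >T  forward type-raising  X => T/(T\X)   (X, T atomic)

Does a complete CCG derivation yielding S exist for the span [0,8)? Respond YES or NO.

NP\N PP\NP ((PP\N)\N)/S S S\(PP\N) (S\(S\N))/NP NP (PP\(PP\N))\S
CKY chart[0,8] = {N/(N\PP), NP/(NP\PP), PP, PP/(PP\PP), S/(S\PP)}; S ∉ chart

NO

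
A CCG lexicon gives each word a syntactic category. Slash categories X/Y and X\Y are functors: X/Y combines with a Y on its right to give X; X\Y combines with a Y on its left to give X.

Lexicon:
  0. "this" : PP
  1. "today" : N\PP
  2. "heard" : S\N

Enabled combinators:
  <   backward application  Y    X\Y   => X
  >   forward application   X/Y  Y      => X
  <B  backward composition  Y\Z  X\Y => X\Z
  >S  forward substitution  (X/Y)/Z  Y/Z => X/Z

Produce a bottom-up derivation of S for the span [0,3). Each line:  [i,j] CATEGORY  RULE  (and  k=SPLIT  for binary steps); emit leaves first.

[0,3] S   <
  [0,2] N   <
    [0,1] "this" : PP
    [1,2] "today" : N\PP
  [2,3] "heard" : S\N

[0,1] PP  lex  "this"
[1,2] N\PP  lex  "today"
[0,2] N  <  k=1
[2,3] S\N  lex  "heard"
[0,3] S  <  k=2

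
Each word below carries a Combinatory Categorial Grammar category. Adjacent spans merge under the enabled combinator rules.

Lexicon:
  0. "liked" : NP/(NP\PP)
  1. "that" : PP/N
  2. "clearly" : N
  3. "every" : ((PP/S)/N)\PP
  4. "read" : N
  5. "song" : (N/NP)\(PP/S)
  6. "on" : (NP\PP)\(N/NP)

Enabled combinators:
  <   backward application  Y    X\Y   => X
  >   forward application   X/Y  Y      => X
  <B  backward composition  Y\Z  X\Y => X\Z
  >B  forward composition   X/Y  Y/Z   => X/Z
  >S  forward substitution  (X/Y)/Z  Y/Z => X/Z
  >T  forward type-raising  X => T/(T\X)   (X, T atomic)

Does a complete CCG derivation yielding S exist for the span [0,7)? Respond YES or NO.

NP/(NP\PP) PP/N N ((PP/S)/N)\PP N (N/NP)\(PP/S) (NP\PP)\(N/NP)
CKY chart[0,7] = {N/(N\NP), NP, NP/(NP\NP), PP/(PP\NP), S/(S\NP)}; S ∉ chart

NO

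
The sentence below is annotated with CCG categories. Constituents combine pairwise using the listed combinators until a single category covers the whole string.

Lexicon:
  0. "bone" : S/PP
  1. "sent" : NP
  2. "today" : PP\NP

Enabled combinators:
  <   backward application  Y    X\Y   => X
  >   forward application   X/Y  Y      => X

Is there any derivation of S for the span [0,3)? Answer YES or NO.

[0,3] S   >
  [0,1] "bone" : S/PP
  [1,3] PP   <
    [1,2] "sent" : NP
    [2,3] "today" : PP\NP

YES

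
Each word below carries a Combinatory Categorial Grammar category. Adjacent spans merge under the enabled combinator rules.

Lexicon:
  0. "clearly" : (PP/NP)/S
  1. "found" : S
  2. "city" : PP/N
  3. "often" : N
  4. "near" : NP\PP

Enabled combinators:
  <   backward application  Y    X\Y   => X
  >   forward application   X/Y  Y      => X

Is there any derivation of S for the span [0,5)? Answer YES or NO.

(PP/NP)/S S PP/N N NP\PP
CKY chart[0,5] = {PP}; S ∉ chart

NO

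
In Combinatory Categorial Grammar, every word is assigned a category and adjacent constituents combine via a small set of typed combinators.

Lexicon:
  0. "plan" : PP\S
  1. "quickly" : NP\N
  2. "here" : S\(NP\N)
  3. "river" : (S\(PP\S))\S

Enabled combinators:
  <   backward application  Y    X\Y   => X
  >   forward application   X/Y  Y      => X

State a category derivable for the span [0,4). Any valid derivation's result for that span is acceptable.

[0,4] S   <
  [0,1] "plan" : PP\S
  [1,4] S\(PP\S)   <
    [1,3] S   <
      [1,2] "quickly" : NP\N
      [2,3] "here" : S\(NP\N)
    [3,4] "river" : (S\(PP\S))\S

S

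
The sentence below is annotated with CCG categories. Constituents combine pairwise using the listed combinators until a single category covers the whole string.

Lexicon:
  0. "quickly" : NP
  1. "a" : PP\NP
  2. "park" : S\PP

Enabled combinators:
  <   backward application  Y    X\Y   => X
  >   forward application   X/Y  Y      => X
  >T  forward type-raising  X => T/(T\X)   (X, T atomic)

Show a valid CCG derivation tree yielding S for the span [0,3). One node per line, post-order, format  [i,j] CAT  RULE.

[0,3] S   <
  [0,2] PP   <
    [0,1] "quickly" : NP
    [1,2] "a" : PP\NP
  [2,3] "park" : S\PP

[0,1] NP  lex  "quickly"
[1,2] PP\NP  lex  "a"
[0,2] PP  <  k=1
[2,3] S\PP  lex  "park"
[0,3] S  <  k=2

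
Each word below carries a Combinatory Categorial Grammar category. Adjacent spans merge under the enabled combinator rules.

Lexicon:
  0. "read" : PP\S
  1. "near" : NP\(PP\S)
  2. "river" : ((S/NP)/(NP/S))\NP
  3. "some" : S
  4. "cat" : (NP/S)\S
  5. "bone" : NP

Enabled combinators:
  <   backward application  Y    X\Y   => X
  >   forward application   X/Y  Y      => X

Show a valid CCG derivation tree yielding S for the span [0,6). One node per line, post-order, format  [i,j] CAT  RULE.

[0,6] S   >
  [0,5] S/NP   >
    [0,3] (S/NP)/(NP/S)   <
      [0,2] NP   <
        [0,1] "read" : PP\S
        [1,2] "near" : NP\(PP\S)
      [2,3] "river" : ((S/NP)/(NP/S))\NP
    [3,5] NP/S   <
      [3,4] "some" : S
      [4,5] "cat" : (NP/S)\S
  [5,6] "bone" : NP

[0,1] PP\S  lex  "read"
[1,2] NP\(PP\S)  lex  "near"
[0,2] NP  <  k=1
[2,3] ((S/NP)/(NP/S))\NP  lex  "river"
[0,3] (S/NP)/(NP/S)  <  k=2
[3,4] S  lex  "some"
[4,5] (NP/S)\S  lex  "cat"
[3,5] NP/S  <  k=4
[0,5] S/NP  >  k=3
[5,6] NP  lex  "bone"
[0,6] S  >  k=5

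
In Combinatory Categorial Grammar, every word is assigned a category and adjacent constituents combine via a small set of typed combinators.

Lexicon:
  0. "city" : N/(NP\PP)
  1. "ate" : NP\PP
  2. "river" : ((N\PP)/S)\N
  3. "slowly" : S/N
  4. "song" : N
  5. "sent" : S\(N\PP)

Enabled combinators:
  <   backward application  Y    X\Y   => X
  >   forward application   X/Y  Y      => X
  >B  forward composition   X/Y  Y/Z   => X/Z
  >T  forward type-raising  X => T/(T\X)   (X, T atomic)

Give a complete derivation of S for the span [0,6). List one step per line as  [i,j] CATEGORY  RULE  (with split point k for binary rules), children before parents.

[0,1] N/(NP\PP)  lex  "city"
[1,2] NP\PP  lex  "ate"
[0,2] N  >  k=1
[2,3] ((N\PP)/S)\N  lex  "river"
[0,3] (N\PP)/S  <  k=2
[3,4] S/N  lex  "slowly"
[4,5] N  lex  "song"
[3,5] S  >  k=4
[0,5] N\PP  >  k=3
[5,6] S\(N\PP)  lex  "sent"
[0,6] S  <  k=5

[0,6] S   <
  [0,5] N\PP   >
    [0,3] (N\PP)/S   <
      [0,2] N   >
        [0,1] "city" : N/(NP\PP)
        [1,2] "ate" : NP\PP
      [2,3] "river" : ((N\PP)/S)\N
    [3,5] S   >
      [3,4] "slowly" : S/N
      [4,5] "song" : N
  [5,6] "sent" : S\(N\PP)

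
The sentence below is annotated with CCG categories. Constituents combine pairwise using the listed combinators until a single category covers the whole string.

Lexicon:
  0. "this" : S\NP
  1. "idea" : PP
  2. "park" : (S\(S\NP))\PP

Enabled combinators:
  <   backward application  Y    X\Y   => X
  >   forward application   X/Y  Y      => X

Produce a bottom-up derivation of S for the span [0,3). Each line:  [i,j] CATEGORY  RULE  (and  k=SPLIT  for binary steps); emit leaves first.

[0,3] S   <
  [0,1] "this" : S\NP
  [1,3] S\(S\NP)   <
    [1,2] "idea" : PP
    [2,3] "park" : (S\(S\NP))\PP

[0,1] S\NP  lex  "this"
[1,2] PP  lex  "idea"
[2,3] (S\(S\NP))\PP  lex  "park"
[1,3] S\(S\NP)  <  k=2
[0,3] S  <  k=1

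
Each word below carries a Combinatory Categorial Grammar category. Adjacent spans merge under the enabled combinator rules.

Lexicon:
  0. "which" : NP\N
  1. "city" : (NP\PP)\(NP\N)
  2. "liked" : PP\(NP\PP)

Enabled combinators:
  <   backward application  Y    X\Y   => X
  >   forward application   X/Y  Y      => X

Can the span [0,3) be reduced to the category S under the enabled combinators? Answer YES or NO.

NO

NP\N (NP\PP)\(NP\N) PP\(NP\PP)
CKY chart[0,3] = {PP}; S ∉ chart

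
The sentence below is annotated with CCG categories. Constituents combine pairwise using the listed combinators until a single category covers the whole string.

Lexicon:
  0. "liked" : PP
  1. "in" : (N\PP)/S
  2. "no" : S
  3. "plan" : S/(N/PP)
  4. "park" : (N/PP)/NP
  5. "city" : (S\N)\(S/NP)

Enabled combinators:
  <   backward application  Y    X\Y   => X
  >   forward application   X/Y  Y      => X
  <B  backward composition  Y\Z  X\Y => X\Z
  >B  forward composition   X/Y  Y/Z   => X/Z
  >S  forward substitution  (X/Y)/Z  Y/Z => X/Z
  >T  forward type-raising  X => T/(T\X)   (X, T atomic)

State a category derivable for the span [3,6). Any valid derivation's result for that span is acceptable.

S\N

[0,6] S   <
  [0,3] N   >
    [0,1] N/(N\PP)   >T
      [0,1] "liked" : PP
    [1,3] N\PP   >
      [1,2] "in" : (N\PP)/S
      [2,3] "no" : S
  [3,6] S\N   <
    [3,5] S/NP   >B
      [3,4] "plan" : S/(N/PP)
      [4,5] "park" : (N/PP)/NP
    [5,6] "city" : (S\N)\(S/NP)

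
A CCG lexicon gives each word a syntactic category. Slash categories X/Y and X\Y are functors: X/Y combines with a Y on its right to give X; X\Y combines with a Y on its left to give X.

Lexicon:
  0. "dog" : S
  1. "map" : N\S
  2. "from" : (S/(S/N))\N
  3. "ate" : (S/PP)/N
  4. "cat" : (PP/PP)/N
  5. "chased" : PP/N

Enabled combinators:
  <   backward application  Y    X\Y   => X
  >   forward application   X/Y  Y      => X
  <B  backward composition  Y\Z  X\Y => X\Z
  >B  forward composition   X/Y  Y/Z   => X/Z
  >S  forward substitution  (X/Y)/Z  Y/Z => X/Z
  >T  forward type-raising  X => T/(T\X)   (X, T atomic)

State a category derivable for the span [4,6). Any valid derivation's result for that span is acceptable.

PP/N

[0,6] S   >
  [0,3] S/(S/N)   <
    [0,2] N   >
      [0,1] N/(N\S)   >T
        [0,1] "dog" : S
      [1,2] "map" : N\S
    [2,3] "from" : (S/(S/N))\N
  [3,6] S/N   >S
    [3,4] "ate" : (S/PP)/N
    [4,6] PP/N   >S
      [4,5] "cat" : (PP/PP)/N
      [5,6] "chased" : PP/N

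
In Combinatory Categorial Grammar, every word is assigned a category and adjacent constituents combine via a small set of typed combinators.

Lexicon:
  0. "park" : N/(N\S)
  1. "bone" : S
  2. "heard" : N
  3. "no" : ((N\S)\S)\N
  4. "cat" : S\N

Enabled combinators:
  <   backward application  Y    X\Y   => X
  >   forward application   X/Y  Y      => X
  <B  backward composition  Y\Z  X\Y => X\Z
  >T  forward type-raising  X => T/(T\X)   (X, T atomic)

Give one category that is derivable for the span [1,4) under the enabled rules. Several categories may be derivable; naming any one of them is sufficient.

[0,5] S   <
  [0,4] N   >
    [0,1] "park" : N/(N\S)
    [1,4] N\S   <
      [1,2] "bone" : S
      [2,4] (N\S)\S   <
        [2,3] "heard" : N
        [3,4] "no" : ((N\S)\S)\N
  [4,5] "cat" : S\N

N\S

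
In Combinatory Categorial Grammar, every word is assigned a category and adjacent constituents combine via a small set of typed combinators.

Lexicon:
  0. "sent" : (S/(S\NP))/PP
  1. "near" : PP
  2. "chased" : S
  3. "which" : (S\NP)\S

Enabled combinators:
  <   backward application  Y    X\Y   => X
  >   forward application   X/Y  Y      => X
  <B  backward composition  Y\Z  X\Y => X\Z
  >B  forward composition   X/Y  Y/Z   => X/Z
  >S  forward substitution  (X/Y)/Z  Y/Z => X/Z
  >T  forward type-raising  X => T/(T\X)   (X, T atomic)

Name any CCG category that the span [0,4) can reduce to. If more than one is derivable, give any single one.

[0,4] S   >
  [0,2] S/(S\NP)   >
    [0,1] "sent" : (S/(S\NP))/PP
    [1,2] "near" : PP
  [2,4] S\NP   <
    [2,3] "chased" : S
    [3,4] "which" : (S\NP)\S

S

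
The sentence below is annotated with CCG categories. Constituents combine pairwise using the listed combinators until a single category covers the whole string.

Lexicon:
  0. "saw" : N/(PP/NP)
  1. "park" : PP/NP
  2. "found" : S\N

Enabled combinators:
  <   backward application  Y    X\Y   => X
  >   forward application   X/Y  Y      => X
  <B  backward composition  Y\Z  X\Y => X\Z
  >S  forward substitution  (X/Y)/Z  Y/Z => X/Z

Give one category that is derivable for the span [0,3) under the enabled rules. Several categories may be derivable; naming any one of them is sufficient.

S

[0,3] S   <
  [0,2] N   >
    [0,1] "saw" : N/(PP/NP)
    [1,2] "park" : PP/NP
  [2,3] "found" : S\N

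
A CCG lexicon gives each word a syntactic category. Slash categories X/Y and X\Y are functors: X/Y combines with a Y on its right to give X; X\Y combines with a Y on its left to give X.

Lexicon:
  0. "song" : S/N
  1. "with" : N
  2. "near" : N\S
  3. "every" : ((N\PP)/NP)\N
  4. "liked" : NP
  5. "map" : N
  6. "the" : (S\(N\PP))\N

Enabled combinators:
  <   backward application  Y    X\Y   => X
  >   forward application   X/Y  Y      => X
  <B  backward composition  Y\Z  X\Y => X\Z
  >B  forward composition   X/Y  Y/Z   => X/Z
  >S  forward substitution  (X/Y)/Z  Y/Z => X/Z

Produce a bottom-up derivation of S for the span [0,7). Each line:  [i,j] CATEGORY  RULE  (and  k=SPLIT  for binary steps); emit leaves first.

[0,7] S   <
  [0,5] N\PP   >
    [0,4] (N\PP)/NP   <
      [0,3] N   <
        [0,2] S   >
          [0,1] "song" : S/N
          [1,2] "with" : N
        [2,3] "near" : N\S
      [3,4] "every" : ((N\PP)/NP)\N
    [4,5] "liked" : NP
  [5,7] S\(N\PP)   <
    [5,6] "map" : N
    [6,7] "the" : (S\(N\PP))\N

[0,1] S/N  lex  "song"
[1,2] N  lex  "with"
[0,2] S  >  k=1
[2,3] N\S  lex  "near"
[0,3] N  <  k=2
[3,4] ((N\PP)/NP)\N  lex  "every"
[0,4] (N\PP)/NP  <  k=3
[4,5] NP  lex  "liked"
[0,5] N\PP  >  k=4
[5,6] N  lex  "map"
[6,7] (S\(N\PP))\N  lex  "the"
[5,7] S\(N\PP)  <  k=6
[0,7] S  <  k=5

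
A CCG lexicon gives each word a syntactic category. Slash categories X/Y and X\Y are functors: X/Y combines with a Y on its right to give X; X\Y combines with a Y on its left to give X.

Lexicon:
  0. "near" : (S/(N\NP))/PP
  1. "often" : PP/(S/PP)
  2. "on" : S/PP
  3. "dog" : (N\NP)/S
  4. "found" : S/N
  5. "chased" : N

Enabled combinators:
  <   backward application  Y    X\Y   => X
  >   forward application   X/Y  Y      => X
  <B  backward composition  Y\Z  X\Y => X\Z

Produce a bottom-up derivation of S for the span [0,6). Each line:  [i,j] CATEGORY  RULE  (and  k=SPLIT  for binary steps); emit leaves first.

[0,1] (S/(N\NP))/PP  lex  "near"
[1,2] PP/(S/PP)  lex  "often"
[2,3] S/PP  lex  "on"
[1,3] PP  >  k=2
[0,3] S/(N\NP)  >  k=1
[3,4] (N\NP)/S  lex  "dog"
[4,5] S/N  lex  "found"
[5,6] N  lex  "chased"
[4,6] S  >  k=5
[3,6] N\NP  >  k=4
[0,6] S  >  k=3

[0,6] S   >
  [0,3] S/(N\NP)   >
    [0,1] "near" : (S/(N\NP))/PP
    [1,3] PP   >
      [1,2] "often" : PP/(S/PP)
      [2,3] "on" : S/PP
  [3,6] N\NP   >
    [3,4] "dog" : (N\NP)/S
    [4,6] S   >
      [4,5] "found" : S/N
      [5,6] "chased" : N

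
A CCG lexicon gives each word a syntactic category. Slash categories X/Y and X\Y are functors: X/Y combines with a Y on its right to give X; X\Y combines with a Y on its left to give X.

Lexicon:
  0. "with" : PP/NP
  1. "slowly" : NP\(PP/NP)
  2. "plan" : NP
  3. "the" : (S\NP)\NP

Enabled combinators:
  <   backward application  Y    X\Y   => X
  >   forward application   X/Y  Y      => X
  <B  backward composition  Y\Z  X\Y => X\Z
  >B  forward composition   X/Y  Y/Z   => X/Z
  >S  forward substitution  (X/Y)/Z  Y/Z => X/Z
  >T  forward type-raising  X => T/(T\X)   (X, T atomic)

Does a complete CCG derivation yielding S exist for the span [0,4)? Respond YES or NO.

[0,4] S   <
  [0,2] NP   <
    [0,1] "with" : PP/NP
    [1,2] "slowly" : NP\(PP/NP)
  [2,4] S\NP   <
    [2,3] "plan" : NP
    [3,4] "the" : (S\NP)\NP

YES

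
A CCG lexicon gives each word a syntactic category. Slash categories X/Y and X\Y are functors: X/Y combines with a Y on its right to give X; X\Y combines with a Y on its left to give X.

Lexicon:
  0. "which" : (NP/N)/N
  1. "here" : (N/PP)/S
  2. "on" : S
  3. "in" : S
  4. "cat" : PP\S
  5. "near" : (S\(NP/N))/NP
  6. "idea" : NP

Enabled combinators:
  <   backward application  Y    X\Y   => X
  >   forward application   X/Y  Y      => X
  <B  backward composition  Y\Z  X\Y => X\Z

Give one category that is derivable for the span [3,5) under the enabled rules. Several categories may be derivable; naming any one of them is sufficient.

[0,7] S   <
  [0,5] NP/N   >
    [0,1] "which" : (NP/N)/N
    [1,5] N   >
      [1,3] N/PP   >
        [1,2] "here" : (N/PP)/S
        [2,3] "on" : S
      [3,5] PP   <
        [3,4] "in" : S
        [4,5] "cat" : PP\S
  [5,7] S\(NP/N)   >
    [5,6] "near" : (S\(NP/N))/NP
    [6,7] "idea" : NP

PP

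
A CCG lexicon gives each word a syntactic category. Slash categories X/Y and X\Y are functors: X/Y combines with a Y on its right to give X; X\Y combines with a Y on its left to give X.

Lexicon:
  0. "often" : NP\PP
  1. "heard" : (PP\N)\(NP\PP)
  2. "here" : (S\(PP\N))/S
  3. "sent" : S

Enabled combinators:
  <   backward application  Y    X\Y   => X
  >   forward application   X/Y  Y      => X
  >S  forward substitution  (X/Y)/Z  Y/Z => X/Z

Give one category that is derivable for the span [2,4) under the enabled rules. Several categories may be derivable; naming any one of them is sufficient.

[0,4] S   <
  [0,2] PP\N   <
    [0,1] "often" : NP\PP
    [1,2] "heard" : (PP\N)\(NP\PP)
  [2,4] S\(PP\N)   >
    [2,3] "here" : (S\(PP\N))/S
    [3,4] "sent" : S

S\(PP\N)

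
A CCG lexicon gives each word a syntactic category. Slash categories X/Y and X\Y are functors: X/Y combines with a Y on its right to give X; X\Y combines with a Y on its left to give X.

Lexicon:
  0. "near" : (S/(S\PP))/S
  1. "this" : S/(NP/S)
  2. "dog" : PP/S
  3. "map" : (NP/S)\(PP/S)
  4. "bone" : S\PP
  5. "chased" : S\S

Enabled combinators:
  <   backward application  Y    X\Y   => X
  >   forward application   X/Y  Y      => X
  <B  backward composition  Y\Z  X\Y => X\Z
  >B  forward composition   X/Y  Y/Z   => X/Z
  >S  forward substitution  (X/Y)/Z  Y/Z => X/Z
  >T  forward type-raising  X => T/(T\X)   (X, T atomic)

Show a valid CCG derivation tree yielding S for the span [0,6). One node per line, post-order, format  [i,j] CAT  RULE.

[0,1] (S/(S\PP))/S  lex  "near"
[1,2] S/(NP/S)  lex  "this"
[2,3] PP/S  lex  "dog"
[3,4] (NP/S)\(PP/S)  lex  "map"
[2,4] NP/S  <  k=3
[1,4] S  >  k=2
[0,4] S/(S\PP)  >  k=1
[4,5] S\PP  lex  "bone"
[5,6] S\S  lex  "chased"
[4,6] S\PP  <B  k=5
[0,6] S  >  k=4

[0,6] S   >
  [0,4] S/(S\PP)   >
    [0,1] "near" : (S/(S\PP))/S
    [1,4] S   >
      [1,2] "this" : S/(NP/S)
      [2,4] NP/S   <
        [2,3] "dog" : PP/S
        [3,4] "map" : (NP/S)\(PP/S)
  [4,6] S\PP   <B
    [4,5] "bone" : S\PP
    [5,6] "chased" : S\S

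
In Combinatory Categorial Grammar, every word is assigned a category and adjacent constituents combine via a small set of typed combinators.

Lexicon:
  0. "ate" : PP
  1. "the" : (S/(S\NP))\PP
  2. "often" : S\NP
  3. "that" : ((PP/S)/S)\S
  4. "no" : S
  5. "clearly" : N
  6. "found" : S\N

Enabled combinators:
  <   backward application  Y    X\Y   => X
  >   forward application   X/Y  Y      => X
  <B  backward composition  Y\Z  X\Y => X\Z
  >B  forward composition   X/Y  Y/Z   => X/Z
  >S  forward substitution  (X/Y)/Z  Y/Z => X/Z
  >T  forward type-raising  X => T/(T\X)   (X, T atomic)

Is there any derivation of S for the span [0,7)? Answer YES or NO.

PP (S/(S\NP))\PP S\NP ((PP/S)/S)\S S N S\N
CKY chart[0,7] = {N/(N\PP), NP/(NP\PP), PP, PP/(PP\PP), PP/(S\S), S/(S\PP)}; S ∉ chart

NO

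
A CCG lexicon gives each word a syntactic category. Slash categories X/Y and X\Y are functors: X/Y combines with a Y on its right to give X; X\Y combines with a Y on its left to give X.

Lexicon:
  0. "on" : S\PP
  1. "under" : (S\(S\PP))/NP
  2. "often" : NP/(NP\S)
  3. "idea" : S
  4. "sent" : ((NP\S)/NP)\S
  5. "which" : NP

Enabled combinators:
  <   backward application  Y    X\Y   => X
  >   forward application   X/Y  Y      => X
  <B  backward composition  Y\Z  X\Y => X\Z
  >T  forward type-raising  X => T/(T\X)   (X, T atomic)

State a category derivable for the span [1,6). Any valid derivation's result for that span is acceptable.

[0,6] S   <
  [0,1] "on" : S\PP
  [1,6] S\(S\PP)   >
    [1,2] "under" : (S\(S\PP))/NP
    [2,6] NP   >
      [2,3] "often" : NP/(NP\S)
      [3,6] NP\S   >
        [3,5] (NP\S)/NP   <
          [3,4] "idea" : S
          [4,5] "sent" : ((NP\S)/NP)\S
        [5,6] "which" : NP

S\(S\PP)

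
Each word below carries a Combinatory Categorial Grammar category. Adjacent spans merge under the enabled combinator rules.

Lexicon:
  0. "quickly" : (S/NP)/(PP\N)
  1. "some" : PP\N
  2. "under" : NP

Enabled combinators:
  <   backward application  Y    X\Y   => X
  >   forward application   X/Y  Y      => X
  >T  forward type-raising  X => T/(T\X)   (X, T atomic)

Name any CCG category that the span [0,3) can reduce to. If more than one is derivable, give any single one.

[0,3] S   >
  [0,2] S/NP   >
    [0,1] "quickly" : (S/NP)/(PP\N)
    [1,2] "some" : PP\N
  [2,3] "under" : NP

S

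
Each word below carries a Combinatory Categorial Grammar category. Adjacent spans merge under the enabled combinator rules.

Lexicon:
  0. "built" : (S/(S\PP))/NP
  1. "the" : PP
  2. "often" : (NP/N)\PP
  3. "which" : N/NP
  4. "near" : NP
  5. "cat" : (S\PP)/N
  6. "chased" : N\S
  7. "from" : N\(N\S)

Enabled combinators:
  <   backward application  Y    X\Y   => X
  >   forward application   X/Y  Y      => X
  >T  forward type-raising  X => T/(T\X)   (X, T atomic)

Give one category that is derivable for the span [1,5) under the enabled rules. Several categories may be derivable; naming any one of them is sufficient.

[0,8] S   >
  [0,5] S/(S\PP)   >
    [0,1] "built" : (S/(S\PP))/NP
    [1,5] NP   >
      [1,3] NP/N   <
        [1,2] "the" : PP
        [2,3] "often" : (NP/N)\PP
      [3,5] N   >
        [3,4] "which" : N/NP
        [4,5] "near" : NP
  [5,8] S\PP   >
    [5,6] "cat" : (S\PP)/N
    [6,8] N   <
      [6,7] "chased" : N\S
      [7,8] "from" : N\(N\S)

NP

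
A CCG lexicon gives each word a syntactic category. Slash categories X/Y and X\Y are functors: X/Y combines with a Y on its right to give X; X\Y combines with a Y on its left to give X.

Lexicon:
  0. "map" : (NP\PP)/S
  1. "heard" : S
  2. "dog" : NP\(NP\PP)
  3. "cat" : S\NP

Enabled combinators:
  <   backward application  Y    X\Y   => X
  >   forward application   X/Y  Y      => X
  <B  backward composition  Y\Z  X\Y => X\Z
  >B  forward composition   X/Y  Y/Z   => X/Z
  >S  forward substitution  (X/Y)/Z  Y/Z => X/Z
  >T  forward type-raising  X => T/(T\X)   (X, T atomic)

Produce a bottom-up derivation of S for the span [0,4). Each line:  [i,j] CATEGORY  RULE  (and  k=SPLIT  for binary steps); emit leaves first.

[0,4] S   <
  [0,3] NP   <
    [0,2] NP\PP   >
      [0,1] "map" : (NP\PP)/S
      [1,2] "heard" : S
    [2,3] "dog" : NP\(NP\PP)
  [3,4] "cat" : S\NP

[0,1] (NP\PP)/S  lex  "map"
[1,2] S  lex  "heard"
[0,2] NP\PP  >  k=1
[2,3] NP\(NP\PP)  lex  "dog"
[0,3] NP  <  k=2
[3,4] S\NP  lex  "cat"
[0,4] S  <  k=3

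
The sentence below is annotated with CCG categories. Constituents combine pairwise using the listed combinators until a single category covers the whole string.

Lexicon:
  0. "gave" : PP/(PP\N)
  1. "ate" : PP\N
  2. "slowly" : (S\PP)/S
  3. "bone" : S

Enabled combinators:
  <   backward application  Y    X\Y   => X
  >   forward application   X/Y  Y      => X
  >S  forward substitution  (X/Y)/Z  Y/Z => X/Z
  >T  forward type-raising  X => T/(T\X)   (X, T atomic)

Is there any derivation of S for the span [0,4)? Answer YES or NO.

[0,4] S   <
  [0,2] PP   >
    [0,1] "gave" : PP/(PP\N)
    [1,2] "ate" : PP\N
  [2,4] S\PP   >
    [2,3] "slowly" : (S\PP)/S
    [3,4] "bone" : S

YES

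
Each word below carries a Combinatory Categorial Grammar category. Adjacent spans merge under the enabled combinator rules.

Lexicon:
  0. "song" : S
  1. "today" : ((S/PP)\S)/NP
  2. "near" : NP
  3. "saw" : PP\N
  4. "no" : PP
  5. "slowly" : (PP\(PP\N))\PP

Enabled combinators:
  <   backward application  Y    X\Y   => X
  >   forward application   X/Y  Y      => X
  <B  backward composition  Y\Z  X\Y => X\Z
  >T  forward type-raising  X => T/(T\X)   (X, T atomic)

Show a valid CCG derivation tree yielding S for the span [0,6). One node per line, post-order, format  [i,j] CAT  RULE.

[0,6] S   >
  [0,3] S/PP   <
    [0,1] "song" : S
    [1,3] (S/PP)\S   >
      [1,2] "today" : ((S/PP)\S)/NP
      [2,3] "near" : NP
  [3,6] PP   <
    [3,4] "saw" : PP\N
    [4,6] PP\(PP\N)   <
      [4,5] "no" : PP
      [5,6] "slowly" : (PP\(PP\N))\PP

[0,1] S  lex  "song"
[1,2] ((S/PP)\S)/NP  lex  "today"
[2,3] NP  lex  "near"
[1,3] (S/PP)\S  >  k=2
[0,3] S/PP  <  k=1
[3,4] PP\N  lex  "saw"
[4,5] PP  lex  "no"
[5,6] (PP\(PP\N))\PP  lex  "slowly"
[4,6] PP\(PP\N)  <  k=5
[3,6] PP  <  k=4
[0,6] S  >  k=3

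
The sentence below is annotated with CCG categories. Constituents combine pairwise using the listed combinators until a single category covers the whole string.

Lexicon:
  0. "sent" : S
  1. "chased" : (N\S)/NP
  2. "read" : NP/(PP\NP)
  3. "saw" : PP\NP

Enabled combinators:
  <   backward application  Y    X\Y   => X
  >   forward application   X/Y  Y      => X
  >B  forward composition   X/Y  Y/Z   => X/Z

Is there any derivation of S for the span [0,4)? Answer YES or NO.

NO

S (N\S)/NP NP/(PP\NP) PP\NP
CKY chart[0,4] = {N}; S ∉ chart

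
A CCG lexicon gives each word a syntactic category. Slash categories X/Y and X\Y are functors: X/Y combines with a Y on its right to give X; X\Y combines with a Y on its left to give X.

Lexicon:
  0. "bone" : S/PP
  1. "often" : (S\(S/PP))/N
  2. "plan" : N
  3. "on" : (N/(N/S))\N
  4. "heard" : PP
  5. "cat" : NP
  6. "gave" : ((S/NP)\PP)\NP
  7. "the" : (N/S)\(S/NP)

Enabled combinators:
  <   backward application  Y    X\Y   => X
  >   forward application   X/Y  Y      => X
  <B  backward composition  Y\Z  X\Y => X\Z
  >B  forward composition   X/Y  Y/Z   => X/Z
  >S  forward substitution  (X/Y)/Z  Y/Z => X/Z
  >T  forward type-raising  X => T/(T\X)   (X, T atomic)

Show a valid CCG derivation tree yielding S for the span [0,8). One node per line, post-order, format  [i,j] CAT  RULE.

[0,8] S   <
  [0,1] "bone" : S/PP
  [1,8] S\(S/PP)   >
    [1,2] "often" : (S\(S/PP))/N
    [2,8] N   >
      [2,4] N/(N/S)   <
        [2,3] "plan" : N
        [3,4] "on" : (N/(N/S))\N
      [4,8] N/S   <
        [4,7] S/NP   <
          [4,5] "heard" : PP
          [5,7] (S/NP)\PP   <
            [5,6] "cat" : NP
            [6,7] "gave" : ((S/NP)\PP)\NP
        [7,8] "the" : (N/S)\(S/NP)

[0,1] S/PP  lex  "bone"
[1,2] (S\(S/PP))/N  lex  "often"
[2,3] N  lex  "plan"
[3,4] (N/(N/S))\N  lex  "on"
[2,4] N/(N/S)  <  k=3
[4,5] PP  lex  "heard"
[5,6] NP  lex  "cat"
[6,7] ((S/NP)\PP)\NP  lex  "gave"
[5,7] (S/NP)\PP  <  k=6
[4,7] S/NP  <  k=5
[7,8] (N/S)\(S/NP)  lex  "the"
[4,8] N/S  <  k=7
[2,8] N  >  k=4
[1,8] S\(S/PP)  >  k=2
[0,8] S  <  k=1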